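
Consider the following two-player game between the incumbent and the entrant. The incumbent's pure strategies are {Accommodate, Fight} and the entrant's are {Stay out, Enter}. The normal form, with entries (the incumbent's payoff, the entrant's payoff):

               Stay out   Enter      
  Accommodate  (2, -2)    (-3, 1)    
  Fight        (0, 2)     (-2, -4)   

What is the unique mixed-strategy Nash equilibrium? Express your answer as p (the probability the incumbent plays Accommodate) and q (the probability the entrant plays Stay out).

Set the entrant's expected payoff from Stay out equal to that from Enter:
  the entrant's expected payoff from Stay out: p·(-2) + (1−p)·2 = -4p + 2
  the entrant's expected payoff from Enter: p·1 + (1−p)·(-4) = 5p - 4
  -4p + 2 = 5p - 4  ⇒  -9p = -6  ⇒  p = 2/3.
The incumbent's indifference between Accommodate and Fight determines the entrant's mixing probability q:
  the incumbent's payoff from Accommodate: q·2 + (1−q)·(-3) = 5q - 3
  the incumbent's payoff from Fight: q·0 + (1−q)·(-2) = 2q - 2
  5q - 3 = 2q - 2  ⇒  3q = 1  ⇒  q = 1/3.

p = 2/3, q = 1/3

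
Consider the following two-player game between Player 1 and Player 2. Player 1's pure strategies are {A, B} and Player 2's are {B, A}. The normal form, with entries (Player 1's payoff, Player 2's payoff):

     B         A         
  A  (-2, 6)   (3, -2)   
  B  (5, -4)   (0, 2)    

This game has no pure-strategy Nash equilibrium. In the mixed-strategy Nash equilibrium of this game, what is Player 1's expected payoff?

3/2

Player 1's indifference between A and B determines Player 2's mixing probability q:
  Player 1's expected payoff from A: q·(-2) + (1−q)·3 = -5q + 3
  Player 1's expected payoff from B: q·5 + (1−q)·0 = 5q
  -5q + 3 = 5q  ⇒  -10q = -3  ⇒  q = 3/10.
At equilibrium Player 1 is indifferent across rows, so Player 1's payoff equals the payoff from A: (3/10)·(-2) + (7/10)·3 = 3/2.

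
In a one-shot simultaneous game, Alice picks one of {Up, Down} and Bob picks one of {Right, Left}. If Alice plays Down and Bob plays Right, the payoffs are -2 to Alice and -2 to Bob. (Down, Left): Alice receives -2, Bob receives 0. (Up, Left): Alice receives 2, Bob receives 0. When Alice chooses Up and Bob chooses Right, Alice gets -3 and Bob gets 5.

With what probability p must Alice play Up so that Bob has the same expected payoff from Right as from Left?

p = 2/7

Set Bob's expected payoff from Right equal to that from Left:
  Bob's payoff from Right: p·5 + (1−p)·(-2) = 7p - 2
  Bob's payoff from Left: p·0 + (1−p)·0 = 0
  7p - 2 = 0  ⇒  7p = 2  ⇒  p = 2/7.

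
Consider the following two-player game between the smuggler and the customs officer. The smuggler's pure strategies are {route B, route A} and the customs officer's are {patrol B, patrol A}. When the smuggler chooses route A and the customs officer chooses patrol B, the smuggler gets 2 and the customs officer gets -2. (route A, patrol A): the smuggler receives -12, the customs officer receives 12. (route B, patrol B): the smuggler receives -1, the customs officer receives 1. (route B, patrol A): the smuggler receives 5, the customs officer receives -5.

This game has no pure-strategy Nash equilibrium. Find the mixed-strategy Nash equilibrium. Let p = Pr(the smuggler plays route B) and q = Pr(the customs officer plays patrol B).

p = 7/10, q = 17/20

In a mixed equilibrium the customs officer is indifferent between patrol B and patrol A; this condition fixes p.
  the customs officer's expected payoff from patrol B: p·1 + (1−p)·(-2) = 3p - 2
  the customs officer's expected payoff from patrol A: p·(-5) + (1−p)·12 = -17p + 12
  3p - 2 = -17p + 12  ⇒  20p = 14  ⇒  p = 7/10.
For the smuggler to be willing to mix, the smuggler must be indifferent between route B and route A, which pins down the customs officer's mix.
  the smuggler's payoff from route B: q·(-1) + (1−q)·5 = -6q + 5
  the smuggler's payoff from route A: q·2 + (1−q)·(-12) = 14q - 12
  -6q + 5 = 14q - 12  ⇒  -20q = -17  ⇒  q = 17/20.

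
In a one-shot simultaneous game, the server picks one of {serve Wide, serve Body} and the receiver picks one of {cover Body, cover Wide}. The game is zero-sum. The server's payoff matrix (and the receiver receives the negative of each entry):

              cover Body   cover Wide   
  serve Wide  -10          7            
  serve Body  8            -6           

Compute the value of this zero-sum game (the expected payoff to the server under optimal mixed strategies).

v = -4/31

The server's indifference between serve Wide and serve Body determines the receiver's mixing probability q:
  the server's payoff to serve Wide: q·(-10) + (1−q)·7 = -17q + 7
  the server's payoff to serve Body: q·8 + (1−q)·(-6) = 14q - 6
  -17q + 7 = 14q - 6  ⇒  -31q = -13  ⇒  q = 13/31.
The value is the server's expected payoff against this mix (using serve Wide): (13/31)·(-10) + (18/31)·7 = -4/31.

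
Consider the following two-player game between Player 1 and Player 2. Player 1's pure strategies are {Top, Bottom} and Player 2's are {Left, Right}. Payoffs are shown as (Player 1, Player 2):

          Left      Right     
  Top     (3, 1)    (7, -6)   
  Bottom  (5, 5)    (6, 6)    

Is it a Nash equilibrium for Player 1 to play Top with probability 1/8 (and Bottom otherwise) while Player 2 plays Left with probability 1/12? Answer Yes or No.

No

Given Player 2's mix q = 1/12, Player 1's payoff from Top is 20/3 but from Bottom is 71/12. Player 1 strictly prefers Top, so Player 1 would not mix.
So the proposed profile is not a Nash equilibrium.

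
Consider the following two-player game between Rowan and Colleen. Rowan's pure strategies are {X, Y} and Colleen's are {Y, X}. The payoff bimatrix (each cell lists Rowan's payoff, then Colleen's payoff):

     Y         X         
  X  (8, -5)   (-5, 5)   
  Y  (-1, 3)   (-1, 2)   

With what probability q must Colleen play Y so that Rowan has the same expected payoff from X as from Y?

q = 4/13

Colleen's mix must leave Rowan indifferent between X and Y.
  Rowan's payoff to X: q·8 + (1−q)·(-5) = 13q - 5
  Rowan's payoff to Y: q·(-1) + (1−q)·(-1) = -1
  13q - 5 = -1  ⇒  13q = 4  ⇒  q = 4/13.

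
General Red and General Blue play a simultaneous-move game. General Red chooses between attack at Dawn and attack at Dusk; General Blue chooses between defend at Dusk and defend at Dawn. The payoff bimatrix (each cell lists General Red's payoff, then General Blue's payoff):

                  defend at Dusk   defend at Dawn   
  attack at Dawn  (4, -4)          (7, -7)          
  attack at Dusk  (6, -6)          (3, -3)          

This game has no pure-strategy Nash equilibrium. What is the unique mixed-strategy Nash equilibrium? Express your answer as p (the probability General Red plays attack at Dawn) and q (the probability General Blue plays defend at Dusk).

General Blue's indifference between defend at Dusk and defend at Dawn determines General Red's mixing probability p:
  General Blue's expected payoff from defend at Dusk: p·(-4) + (1−p)·(-6) = 2p - 6
  General Blue's expected payoff from defend at Dawn: p·(-7) + (1−p)·(-3) = -4p - 3
  2p - 6 = -4p - 3  ⇒  6p = 3  ⇒  p = 1/2.
Set General Red's expected payoff from attack at Dawn equal to that from attack at Dusk:
  General Red's payoff to attack at Dawn: q·4 + (1−q)·7 = -3q + 7
  General Red's payoff to attack at Dusk: q·6 + (1−q)·3 = 3q + 3
  -3q + 7 = 3q + 3  ⇒  -6q = -4  ⇒  q = 2/3.

p = 1/2, q = 2/3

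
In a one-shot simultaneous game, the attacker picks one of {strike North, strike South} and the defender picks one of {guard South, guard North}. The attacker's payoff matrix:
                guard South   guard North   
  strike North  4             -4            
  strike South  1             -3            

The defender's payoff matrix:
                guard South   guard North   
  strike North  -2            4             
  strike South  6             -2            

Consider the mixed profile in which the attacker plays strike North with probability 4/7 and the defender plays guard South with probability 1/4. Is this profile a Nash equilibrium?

Check the defender's indifference given the attacker's mix p = 4/7:
  payoff from guard South = 10/7; payoff from guard North = 10/7 — equal.
Check the attacker's indifference given the defender's mix q = 1/4:
  payoff from strike North = -2; payoff from strike South = -2 — equal.
Both players are indifferent, so neither can profitably deviate.

Yes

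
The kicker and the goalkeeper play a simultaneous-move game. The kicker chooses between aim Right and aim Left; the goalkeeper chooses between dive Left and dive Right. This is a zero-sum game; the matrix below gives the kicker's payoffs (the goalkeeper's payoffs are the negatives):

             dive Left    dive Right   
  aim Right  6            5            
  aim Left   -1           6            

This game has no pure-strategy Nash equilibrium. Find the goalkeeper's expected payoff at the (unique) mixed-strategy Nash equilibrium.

The kicker's mix must leave the goalkeeper indifferent between dive Left and dive Right.
  the goalkeeper's payoff from dive Left: p·(-6) + (1−p)·1 = -7p + 1
  the goalkeeper's payoff from dive Right: p·(-5) + (1−p)·(-6) = p - 6
  -7p + 1 = p - 6  ⇒  -8p = -7  ⇒  p = 7/8.
At equilibrium the goalkeeper is indifferent across columns, so the goalkeeper's payoff equals the payoff from dive Left: (7/8)·(-6) + (1/8)·1 = -41/8.

-41/8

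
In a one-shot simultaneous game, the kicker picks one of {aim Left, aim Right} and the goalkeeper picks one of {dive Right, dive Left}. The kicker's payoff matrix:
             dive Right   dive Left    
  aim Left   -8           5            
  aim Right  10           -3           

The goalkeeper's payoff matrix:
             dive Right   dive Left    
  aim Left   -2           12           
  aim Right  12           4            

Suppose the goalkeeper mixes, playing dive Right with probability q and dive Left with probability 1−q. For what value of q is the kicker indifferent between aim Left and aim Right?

In a mixed equilibrium the kicker is indifferent between aim Left and aim Right; this condition fixes q.
  the kicker's payoff from aim Left: q·(-8) + (1−q)·5 = -13q + 5
  the kicker's payoff from aim Right: q·10 + (1−q)·(-3) = 13q - 3
  -13q + 5 = 13q - 3  ⇒  -26q = -8  ⇒  q = 4/13.

q = 4/13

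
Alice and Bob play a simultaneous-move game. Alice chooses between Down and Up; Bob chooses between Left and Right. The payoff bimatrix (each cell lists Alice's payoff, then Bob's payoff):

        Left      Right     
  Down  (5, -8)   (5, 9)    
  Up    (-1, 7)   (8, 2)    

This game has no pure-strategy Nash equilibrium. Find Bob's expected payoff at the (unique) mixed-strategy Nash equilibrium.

Set Bob's expected payoff from Left equal to that from Right:
  Bob's expected payoff from Left: p·(-8) + (1−p)·7 = -15p + 7
  Bob's expected payoff from Right: p·9 + (1−p)·2 = 7p + 2
  -15p + 7 = 7p + 2  ⇒  -22p = -5  ⇒  p = 5/22.
At equilibrium Bob is indifferent across columns, so Bob's payoff equals the payoff from Left: (5/22)·(-8) + (17/22)·7 = 79/22.

79/22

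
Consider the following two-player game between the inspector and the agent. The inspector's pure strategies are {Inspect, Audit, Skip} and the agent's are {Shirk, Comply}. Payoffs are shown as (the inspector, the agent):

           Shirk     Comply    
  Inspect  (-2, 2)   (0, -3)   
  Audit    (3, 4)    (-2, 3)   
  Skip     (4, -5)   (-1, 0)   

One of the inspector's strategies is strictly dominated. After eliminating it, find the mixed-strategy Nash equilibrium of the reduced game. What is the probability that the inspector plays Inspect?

p = 1/2

The inspector's strategy Audit is strictly dominated by Skip: 4 > 3 and -1 > -2. Eliminate Audit.
For the agent to be willing to mix, the agent must be indifferent between Shirk and Comply, which pins down the inspector's mix.
  the agent's payoff to Shirk: p·2 + (1−p)·(-5) = 7p - 5
  the agent's payoff to Comply: p·(-3) + (1−p)·0 = -3p
  7p - 5 = -3p  ⇒  10p = 5  ⇒  p = 1/2.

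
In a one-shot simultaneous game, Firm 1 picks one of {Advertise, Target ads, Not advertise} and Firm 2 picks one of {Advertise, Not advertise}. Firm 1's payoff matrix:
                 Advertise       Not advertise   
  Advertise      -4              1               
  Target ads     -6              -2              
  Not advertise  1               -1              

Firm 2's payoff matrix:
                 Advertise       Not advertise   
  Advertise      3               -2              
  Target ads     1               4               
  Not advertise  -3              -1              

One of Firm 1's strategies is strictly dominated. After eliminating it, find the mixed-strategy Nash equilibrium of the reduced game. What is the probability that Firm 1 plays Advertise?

Firm 1's strategy Target ads is strictly dominated by Advertise: -4 > -6 and 1 > -2. Eliminate Target ads.
In a mixed equilibrium Firm 2 is indifferent between Advertise and Not advertise; this condition fixes p.
  Firm 2's payoff from Advertise: p·3 + (1−p)·(-3) = 6p - 3
  Firm 2's payoff from Not advertise: p·(-2) + (1−p)·(-1) = -p - 1
  6p - 3 = -p - 1  ⇒  7p = 2  ⇒  p = 2/7.

p = 2/7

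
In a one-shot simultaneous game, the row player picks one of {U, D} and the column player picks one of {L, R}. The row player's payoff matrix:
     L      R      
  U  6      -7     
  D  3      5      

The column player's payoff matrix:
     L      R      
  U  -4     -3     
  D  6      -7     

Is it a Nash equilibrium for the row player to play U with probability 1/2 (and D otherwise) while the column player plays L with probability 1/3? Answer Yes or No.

No

Given the row player's mix p = 1/2, the column player's payoff from L is 1 but from R is -5. The column player strictly prefers L, so the column player would not mix.
So the proposed profile is not a Nash equilibrium.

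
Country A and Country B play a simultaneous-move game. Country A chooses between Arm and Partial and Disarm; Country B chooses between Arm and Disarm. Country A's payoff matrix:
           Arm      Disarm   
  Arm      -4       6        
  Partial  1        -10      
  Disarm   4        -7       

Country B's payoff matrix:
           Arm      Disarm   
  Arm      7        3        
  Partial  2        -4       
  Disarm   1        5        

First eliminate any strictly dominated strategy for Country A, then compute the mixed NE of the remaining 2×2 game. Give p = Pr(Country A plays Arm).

p = 1/2

Country A's strategy Partial is strictly dominated by Disarm: 4 > 1 and -7 > -10. Eliminate Partial.
For Country B to be willing to mix, Country B must be indifferent between Arm and Disarm, which pins down Country A's mix.
  Country B's expected payoff from Arm: p·7 + (1−p)·1 = 6p + 1
  Country B's expected payoff from Disarm: p·3 + (1−p)·5 = -2p + 5
  6p + 1 = -2p + 5  ⇒  8p = 4  ⇒  p = 1/2.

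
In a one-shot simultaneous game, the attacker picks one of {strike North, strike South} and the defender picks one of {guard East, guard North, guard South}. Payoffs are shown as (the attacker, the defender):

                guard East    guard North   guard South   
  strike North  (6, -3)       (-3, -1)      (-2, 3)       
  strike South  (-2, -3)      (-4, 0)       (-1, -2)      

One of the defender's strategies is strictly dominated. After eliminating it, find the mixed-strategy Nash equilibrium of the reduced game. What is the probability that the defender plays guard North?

q = 1/2

The defender's strategy guard East is strictly dominated by guard North: -1 > -3 and 0 > -3. Eliminate guard East.
For the attacker to be willing to mix, the attacker must be indifferent between strike North and strike South, which pins down the defender's mix.
  the attacker's expected payoff from strike North: q·(-3) + (1−q)·(-2) = -q - 2
  the attacker's expected payoff from strike South: q·(-4) + (1−q)·(-1) = -3q - 1
  -q - 2 = -3q - 1  ⇒  2q = 1  ⇒  q = 1/2.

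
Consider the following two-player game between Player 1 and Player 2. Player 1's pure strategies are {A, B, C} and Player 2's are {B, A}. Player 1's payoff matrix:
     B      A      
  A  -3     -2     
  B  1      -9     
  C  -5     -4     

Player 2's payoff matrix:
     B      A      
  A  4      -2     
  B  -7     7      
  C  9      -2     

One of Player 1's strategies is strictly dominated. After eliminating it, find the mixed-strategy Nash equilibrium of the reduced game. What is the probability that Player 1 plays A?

p = 7/10

Player 1's strategy C is strictly dominated by A: -3 > -5 and -2 > -4. Eliminate C.
Set Player 2's expected payoff from B equal to that from A:
  Player 2's payoff from B: p·4 + (1−p)·(-7) = 11p - 7
  Player 2's payoff from A: p·(-2) + (1−p)·7 = -9p + 7
  11p - 7 = -9p + 7  ⇒  20p = 14  ⇒  p = 7/10.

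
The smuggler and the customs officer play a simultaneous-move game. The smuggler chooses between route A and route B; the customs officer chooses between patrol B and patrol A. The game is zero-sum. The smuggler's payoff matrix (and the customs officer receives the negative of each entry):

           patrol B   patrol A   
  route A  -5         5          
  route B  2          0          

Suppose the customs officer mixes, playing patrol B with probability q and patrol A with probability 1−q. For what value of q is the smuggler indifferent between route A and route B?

For the smuggler to be willing to mix, the smuggler must be indifferent between route A and route B, which pins down the customs officer's mix.
  the smuggler's payoff to route A: q·(-5) + (1−q)·5 = -10q + 5
  the smuggler's payoff to route B: q·2 + (1−q)·0 = 2q
  -10q + 5 = 2q  ⇒  -12q = -5  ⇒  q = 5/12.

q = 5/12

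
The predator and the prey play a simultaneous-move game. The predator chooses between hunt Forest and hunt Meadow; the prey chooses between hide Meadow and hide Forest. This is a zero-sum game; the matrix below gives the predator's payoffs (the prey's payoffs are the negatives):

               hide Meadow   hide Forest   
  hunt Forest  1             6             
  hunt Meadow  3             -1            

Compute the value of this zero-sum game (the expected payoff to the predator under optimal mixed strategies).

v = 19/9

For the predator to be willing to mix, the predator must be indifferent between hunt Forest and hunt Meadow, which pins down the prey's mix.
  the predator's payoff to hunt Forest: q·1 + (1−q)·6 = -5q + 6
  the predator's payoff to hunt Meadow: q·3 + (1−q)·(-1) = 4q - 1
  -5q + 6 = 4q - 1  ⇒  -9q = -7  ⇒  q = 7/9.
The value is the predator's expected payoff against this mix (using hunt Forest): (7/9)·1 + (2/9)·6 = 19/9.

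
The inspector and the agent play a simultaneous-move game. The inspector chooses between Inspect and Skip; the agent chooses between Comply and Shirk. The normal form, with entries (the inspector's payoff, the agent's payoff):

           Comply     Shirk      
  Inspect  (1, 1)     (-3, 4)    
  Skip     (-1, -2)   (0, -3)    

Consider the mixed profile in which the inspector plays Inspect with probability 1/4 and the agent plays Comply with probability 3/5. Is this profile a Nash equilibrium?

Check the agent's indifference given the inspector's mix p = 1/4:
  payoff from Comply = -5/4; payoff from Shirk = -5/4 — equal.
Check the inspector's indifference given the agent's mix q = 3/5:
  payoff from Inspect = -3/5; payoff from Skip = -3/5 — equal.
Both players are indifferent, so neither can profitably deviate.

Yes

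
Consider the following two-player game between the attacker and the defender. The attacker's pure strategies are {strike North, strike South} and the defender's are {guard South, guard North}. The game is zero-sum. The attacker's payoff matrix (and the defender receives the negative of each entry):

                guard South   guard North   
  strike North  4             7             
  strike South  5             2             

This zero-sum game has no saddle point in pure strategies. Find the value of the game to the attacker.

v = 9/2

In a mixed equilibrium the attacker is indifferent between strike North and strike South; this condition fixes q.
  the attacker's payoff from strike North: q·4 + (1−q)·7 = -3q + 7
  the attacker's payoff from strike South: q·5 + (1−q)·2 = 3q + 2
  -3q + 7 = 3q + 2  ⇒  -6q = -5  ⇒  q = 5/6.
The value is the attacker's expected payoff against this mix (using strike North): (5/6)·4 + (1/6)·7 = 9/2.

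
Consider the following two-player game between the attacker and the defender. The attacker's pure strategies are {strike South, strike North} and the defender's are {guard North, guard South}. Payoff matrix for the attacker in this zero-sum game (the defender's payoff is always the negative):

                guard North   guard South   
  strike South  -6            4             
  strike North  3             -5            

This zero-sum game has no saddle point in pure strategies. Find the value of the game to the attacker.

For the attacker to be willing to mix, the attacker must be indifferent between strike South and strike North, which pins down the defender's mix.
  the attacker's payoff from strike South: q·(-6) + (1−q)·4 = -10q + 4
  the attacker's payoff from strike North: q·3 + (1−q)·(-5) = 8q - 5
  -10q + 4 = 8q - 5  ⇒  -18q = -9  ⇒  q = 1/2.
The value is the attacker's expected payoff against this mix (using strike South): (1/2)·(-6) + (1/2)·4 = -1.

v = -1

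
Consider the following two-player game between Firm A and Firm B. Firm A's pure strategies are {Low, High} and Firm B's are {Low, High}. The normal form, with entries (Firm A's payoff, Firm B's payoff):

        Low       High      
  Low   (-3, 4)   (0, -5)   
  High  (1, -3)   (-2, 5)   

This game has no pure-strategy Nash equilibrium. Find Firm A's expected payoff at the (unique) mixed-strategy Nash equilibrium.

In a mixed equilibrium Firm A is indifferent between Low and High; this condition fixes q.
  Firm A's payoff from Low: q·(-3) + (1−q)·0 = -3q
  Firm A's payoff from High: q·1 + (1−q)·(-2) = 3q - 2
  -3q = 3q - 2  ⇒  -6q = -2  ⇒  q = 1/3.
At equilibrium Firm A is indifferent across rows, so Firm A's payoff equals the payoff from Low: (1/3)·(-3) + (2/3)·0 = -1.

-1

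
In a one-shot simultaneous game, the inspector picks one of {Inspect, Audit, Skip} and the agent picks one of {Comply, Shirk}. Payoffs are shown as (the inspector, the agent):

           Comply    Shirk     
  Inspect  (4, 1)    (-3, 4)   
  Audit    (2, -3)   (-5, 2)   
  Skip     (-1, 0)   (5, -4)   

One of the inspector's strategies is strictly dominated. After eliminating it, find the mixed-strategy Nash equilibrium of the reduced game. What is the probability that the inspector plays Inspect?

The inspector's strategy Audit is strictly dominated by Inspect: 4 > 2 and -3 > -5. Eliminate Audit.
Set the agent's expected payoff from Comply equal to that from Shirk:
  the agent's expected payoff from Comply: p·1 + (1−p)·0 = p
  the agent's expected payoff from Shirk: p·4 + (1−p)·(-4) = 8p - 4
  p = 8p - 4  ⇒  -7p = -4  ⇒  p = 4/7.

p = 4/7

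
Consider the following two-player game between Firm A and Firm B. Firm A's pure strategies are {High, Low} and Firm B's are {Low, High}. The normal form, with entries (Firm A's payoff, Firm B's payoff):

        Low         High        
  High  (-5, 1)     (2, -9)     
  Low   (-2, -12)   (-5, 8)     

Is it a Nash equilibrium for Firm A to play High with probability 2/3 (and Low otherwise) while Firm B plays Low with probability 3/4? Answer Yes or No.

No

Given Firm B's mix q = 3/4, Firm A's payoff from High is -13/4 but from Low is -11/4. Firm A strictly prefers Low, so Firm A would not mix.
So the proposed profile is not a Nash equilibrium.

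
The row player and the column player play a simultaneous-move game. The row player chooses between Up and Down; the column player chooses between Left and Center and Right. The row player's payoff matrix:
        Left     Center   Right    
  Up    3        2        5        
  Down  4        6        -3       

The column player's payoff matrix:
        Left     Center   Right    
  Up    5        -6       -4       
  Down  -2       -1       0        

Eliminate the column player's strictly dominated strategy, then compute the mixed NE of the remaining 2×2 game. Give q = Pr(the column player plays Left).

The column player's strategy Center is strictly dominated by Right: -4 > -6 and 0 > -1. Eliminate Center.
Set the row player's expected payoff from Up equal to that from Down:
  the row player's payoff to Up: q·3 + (1−q)·5 = -2q + 5
  the row player's payoff to Down: q·4 + (1−q)·(-3) = 7q - 3
  -2q + 5 = 7q - 3  ⇒  -9q = -8  ⇒  q = 8/9.

q = 8/9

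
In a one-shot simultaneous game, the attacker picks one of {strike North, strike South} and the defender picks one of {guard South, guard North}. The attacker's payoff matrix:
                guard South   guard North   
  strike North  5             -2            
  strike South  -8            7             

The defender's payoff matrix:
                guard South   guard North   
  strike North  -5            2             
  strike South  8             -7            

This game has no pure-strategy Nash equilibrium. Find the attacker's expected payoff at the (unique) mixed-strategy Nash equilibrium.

The defender's mix must leave the attacker indifferent between strike North and strike South.
  the attacker's payoff to strike North: q·5 + (1−q)·(-2) = 7q - 2
  the attacker's payoff to strike South: q·(-8) + (1−q)·7 = -15q + 7
  7q - 2 = -15q + 7  ⇒  22q = 9  ⇒  q = 9/22.
At equilibrium the attacker is indifferent across rows, so the attacker's payoff equals the payoff from strike North: (9/22)·5 + (13/22)·(-2) = 19/22.

19/22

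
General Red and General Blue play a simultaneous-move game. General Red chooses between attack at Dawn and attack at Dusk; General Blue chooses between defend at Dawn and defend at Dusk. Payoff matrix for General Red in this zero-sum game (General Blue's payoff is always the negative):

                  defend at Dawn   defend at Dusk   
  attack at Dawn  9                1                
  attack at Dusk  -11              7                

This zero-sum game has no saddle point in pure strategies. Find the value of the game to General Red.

v = 37/13

General Red's indifference between attack at Dawn and attack at Dusk determines General Blue's mixing probability q:
  General Red's expected payoff from attack at Dawn: q·9 + (1−q)·1 = 8q + 1
  General Red's expected payoff from attack at Dusk: q·(-11) + (1−q)·7 = -18q + 7
  8q + 1 = -18q + 7  ⇒  26q = 6  ⇒  q = 3/13.
The value is General Red's expected payoff against this mix (using attack at Dawn): (3/13)·9 + (10/13)·1 = 37/13.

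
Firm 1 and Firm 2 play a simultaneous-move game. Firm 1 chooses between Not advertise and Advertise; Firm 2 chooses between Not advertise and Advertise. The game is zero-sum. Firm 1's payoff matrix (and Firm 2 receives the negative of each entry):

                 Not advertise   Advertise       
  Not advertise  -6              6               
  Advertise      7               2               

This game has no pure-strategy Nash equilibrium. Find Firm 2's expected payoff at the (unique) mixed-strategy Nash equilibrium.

-54/17

Firm 2's indifference between Not advertise and Advertise determines Firm 1's mixing probability p:
  Firm 2's expected payoff from Not advertise: p·6 + (1−p)·(-7) = 13p - 7
  Firm 2's expected payoff from Advertise: p·(-6) + (1−p)·(-2) = -4p - 2
  13p - 7 = -4p - 2  ⇒  17p = 5  ⇒  p = 5/17.
At equilibrium Firm 2 is indifferent across columns, so Firm 2's payoff equals the payoff from Not advertise: (5/17)·6 + (12/17)·(-7) = -54/17.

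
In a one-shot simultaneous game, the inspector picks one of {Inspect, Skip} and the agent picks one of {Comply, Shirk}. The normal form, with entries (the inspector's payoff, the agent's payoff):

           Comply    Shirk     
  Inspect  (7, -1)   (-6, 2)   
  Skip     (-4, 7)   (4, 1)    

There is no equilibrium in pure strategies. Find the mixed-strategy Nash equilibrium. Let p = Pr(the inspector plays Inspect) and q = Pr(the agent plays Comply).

p = 2/3, q = 10/21

Set the agent's expected payoff from Comply equal to that from Shirk:
  the agent's payoff to Comply: p·(-1) + (1−p)·7 = -8p + 7
  the agent's payoff to Shirk: p·2 + (1−p)·1 = p + 1
  -8p + 7 = p + 1  ⇒  -9p = -6  ⇒  p = 2/3.
Set the inspector's expected payoff from Inspect equal to that from Skip:
  the inspector's payoff from Inspect: q·7 + (1−q)·(-6) = 13q - 6
  the inspector's payoff from Skip: q·(-4) + (1−q)·4 = -8q + 4
  13q - 6 = -8q + 4  ⇒  21q = 10  ⇒  q = 10/21.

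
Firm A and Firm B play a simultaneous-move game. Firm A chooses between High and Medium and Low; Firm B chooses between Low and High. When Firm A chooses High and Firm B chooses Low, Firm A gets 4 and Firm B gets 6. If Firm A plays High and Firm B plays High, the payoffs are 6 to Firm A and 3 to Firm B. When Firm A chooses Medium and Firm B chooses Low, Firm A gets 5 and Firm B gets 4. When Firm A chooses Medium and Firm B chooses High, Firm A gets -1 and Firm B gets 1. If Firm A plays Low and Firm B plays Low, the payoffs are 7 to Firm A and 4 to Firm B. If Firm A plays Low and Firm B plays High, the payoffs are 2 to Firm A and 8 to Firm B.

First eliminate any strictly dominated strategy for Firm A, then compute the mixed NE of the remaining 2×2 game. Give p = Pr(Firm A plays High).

Firm A's strategy Medium is strictly dominated by Low: 7 > 5 and 2 > -1. Eliminate Medium.
In a mixed equilibrium Firm B is indifferent between Low and High; this condition fixes p.
  Firm B's payoff from Low: p·6 + (1−p)·4 = 2p + 4
  Firm B's payoff from High: p·3 + (1−p)·8 = -5p + 8
  2p + 4 = -5p + 8  ⇒  7p = 4  ⇒  p = 4/7.

p = 4/7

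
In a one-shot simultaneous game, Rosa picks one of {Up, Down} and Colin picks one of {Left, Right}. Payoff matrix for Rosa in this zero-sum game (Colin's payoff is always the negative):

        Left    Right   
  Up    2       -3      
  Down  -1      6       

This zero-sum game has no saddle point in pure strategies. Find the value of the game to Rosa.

v = 3/4

Colin's mix must leave Rosa indifferent between Up and Down.
  Rosa's expected payoff from Up: q·2 + (1−q)·(-3) = 5q - 3
  Rosa's expected payoff from Down: q·(-1) + (1−q)·6 = -7q + 6
  5q - 3 = -7q + 6  ⇒  12q = 9  ⇒  q = 3/4.
The value is Rosa's expected payoff against this mix (using Up): (3/4)·2 + (1/4)·(-3) = 3/4.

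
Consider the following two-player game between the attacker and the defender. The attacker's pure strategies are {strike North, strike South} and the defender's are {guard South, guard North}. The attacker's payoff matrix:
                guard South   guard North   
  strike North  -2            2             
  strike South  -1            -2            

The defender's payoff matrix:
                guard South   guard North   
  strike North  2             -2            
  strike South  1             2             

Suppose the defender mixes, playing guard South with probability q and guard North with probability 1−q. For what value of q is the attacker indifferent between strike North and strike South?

q = 4/5

For the attacker to be willing to mix, the attacker must be indifferent between strike North and strike South, which pins down the defender's mix.
  the attacker's payoff to strike North: q·(-2) + (1−q)·2 = -4q + 2
  the attacker's payoff to strike South: q·(-1) + (1−q)·(-2) = q - 2
  -4q + 2 = q - 2  ⇒  -5q = -4  ⇒  q = 4/5.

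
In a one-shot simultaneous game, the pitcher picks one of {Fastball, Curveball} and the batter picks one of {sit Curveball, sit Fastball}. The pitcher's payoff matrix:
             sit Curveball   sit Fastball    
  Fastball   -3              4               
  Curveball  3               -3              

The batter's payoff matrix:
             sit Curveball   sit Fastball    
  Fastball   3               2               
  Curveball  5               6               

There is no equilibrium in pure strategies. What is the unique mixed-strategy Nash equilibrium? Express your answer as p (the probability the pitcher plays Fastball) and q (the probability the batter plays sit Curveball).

For the batter to be willing to mix, the batter must be indifferent between sit Curveball and sit Fastball, which pins down the pitcher's mix.
  the batter's expected payoff from sit Curveball: p·3 + (1−p)·5 = -2p + 5
  the batter's expected payoff from sit Fastball: p·2 + (1−p)·6 = -4p + 6
  -2p + 5 = -4p + 6  ⇒  2p = 1  ⇒  p = 1/2.
In a mixed equilibrium the pitcher is indifferent between Fastball and Curveball; this condition fixes q.
  the pitcher's expected payoff from Fastball: q·(-3) + (1−q)·4 = -7q + 4
  the pitcher's expected payoff from Curveball: q·3 + (1−q)·(-3) = 6q - 3
  -7q + 4 = 6q - 3  ⇒  -13q = -7  ⇒  q = 7/13.

p = 1/2, q = 7/13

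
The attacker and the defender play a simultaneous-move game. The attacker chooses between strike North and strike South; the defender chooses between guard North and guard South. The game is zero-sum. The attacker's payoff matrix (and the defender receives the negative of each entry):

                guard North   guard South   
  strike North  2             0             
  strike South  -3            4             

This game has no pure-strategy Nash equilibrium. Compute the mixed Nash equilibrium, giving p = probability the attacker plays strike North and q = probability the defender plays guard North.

For the defender to be willing to mix, the defender must be indifferent between guard North and guard South, which pins down the attacker's mix.
  the defender's expected payoff from guard North: p·(-2) + (1−p)·3 = -5p + 3
  the defender's expected payoff from guard South: p·0 + (1−p)·(-4) = 4p - 4
  -5p + 3 = 4p - 4  ⇒  -9p = -7  ⇒  p = 7/9.
The defender's mix must leave the attacker indifferent between strike North and strike South.
  the attacker's expected payoff from strike North: q·2 + (1−q)·0 = 2q
  the attacker's expected payoff from strike South: q·(-3) + (1−q)·4 = -7q + 4
  2q = -7q + 4  ⇒  9q = 4  ⇒  q = 4/9.

p = 7/9, q = 4/9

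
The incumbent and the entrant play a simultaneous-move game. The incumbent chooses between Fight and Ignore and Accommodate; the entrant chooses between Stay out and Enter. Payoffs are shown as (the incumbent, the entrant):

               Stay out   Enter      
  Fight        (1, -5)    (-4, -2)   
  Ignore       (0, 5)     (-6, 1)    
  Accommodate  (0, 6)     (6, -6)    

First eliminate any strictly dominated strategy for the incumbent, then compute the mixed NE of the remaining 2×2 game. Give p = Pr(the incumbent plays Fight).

p = 4/5

The incumbent's strategy Ignore is strictly dominated by Fight: 1 > 0 and -4 > -6. Eliminate Ignore.
Set the entrant's expected payoff from Stay out equal to that from Enter:
  the entrant's expected payoff from Stay out: p·(-5) + (1−p)·6 = -11p + 6
  the entrant's expected payoff from Enter: p·(-2) + (1−p)·(-6) = 4p - 6
  -11p + 6 = 4p - 6  ⇒  -15p = -12  ⇒  p = 4/5.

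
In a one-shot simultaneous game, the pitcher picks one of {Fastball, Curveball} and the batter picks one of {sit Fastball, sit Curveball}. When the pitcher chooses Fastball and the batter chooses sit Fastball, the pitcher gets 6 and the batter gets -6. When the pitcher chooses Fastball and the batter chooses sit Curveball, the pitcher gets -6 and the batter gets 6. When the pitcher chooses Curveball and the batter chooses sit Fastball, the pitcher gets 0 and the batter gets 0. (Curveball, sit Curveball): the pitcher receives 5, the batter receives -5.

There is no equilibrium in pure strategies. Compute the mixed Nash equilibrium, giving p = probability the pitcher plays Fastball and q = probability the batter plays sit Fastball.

p = 5/17, q = 11/17

For the batter to be willing to mix, the batter must be indifferent between sit Fastball and sit Curveball, which pins down the pitcher's mix.
  the batter's payoff from sit Fastball: p·(-6) + (1−p)·0 = -6p
  the batter's payoff from sit Curveball: p·6 + (1−p)·(-5) = 11p - 5
  -6p = 11p - 5  ⇒  -17p = -5  ⇒  p = 5/17.
In a mixed equilibrium the pitcher is indifferent between Fastball and Curveball; this condition fixes q.
  the pitcher's payoff to Fastball: q·6 + (1−q)·(-6) = 12q - 6
  the pitcher's payoff to Curveball: q·0 + (1−q)·5 = -5q + 5
  12q - 6 = -5q + 5  ⇒  17q = 11  ⇒  q = 11/17.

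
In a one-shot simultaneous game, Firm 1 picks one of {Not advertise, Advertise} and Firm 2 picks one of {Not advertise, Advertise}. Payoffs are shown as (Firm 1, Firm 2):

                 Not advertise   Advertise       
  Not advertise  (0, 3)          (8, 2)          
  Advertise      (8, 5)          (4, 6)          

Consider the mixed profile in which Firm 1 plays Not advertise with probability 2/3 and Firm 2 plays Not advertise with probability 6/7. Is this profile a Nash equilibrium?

No

Given Firm 1's mix p = 2/3, Firm 2's payoff from Not advertise is 11/3 but from Advertise is 10/3. Firm 2 strictly prefers Not advertise, so Firm 2 would not mix.
So the proposed profile is not a Nash equilibrium.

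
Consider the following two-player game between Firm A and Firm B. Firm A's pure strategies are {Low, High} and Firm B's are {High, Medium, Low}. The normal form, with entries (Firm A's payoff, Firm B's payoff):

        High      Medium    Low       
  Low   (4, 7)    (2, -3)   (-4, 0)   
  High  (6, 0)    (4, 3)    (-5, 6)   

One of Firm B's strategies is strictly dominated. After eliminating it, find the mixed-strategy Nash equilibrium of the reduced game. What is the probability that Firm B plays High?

Firm B's strategy Medium is strictly dominated by Low: 0 > -3 and 6 > 3. Eliminate Medium.
Firm A's indifference between Low and High determines Firm B's mixing probability q:
  Firm A's payoff from Low: q·4 + (1−q)·(-4) = 8q - 4
  Firm A's payoff from High: q·6 + (1−q)·(-5) = 11q - 5
  8q - 4 = 11q - 5  ⇒  -3q = -1  ⇒  q = 1/3.

q = 1/3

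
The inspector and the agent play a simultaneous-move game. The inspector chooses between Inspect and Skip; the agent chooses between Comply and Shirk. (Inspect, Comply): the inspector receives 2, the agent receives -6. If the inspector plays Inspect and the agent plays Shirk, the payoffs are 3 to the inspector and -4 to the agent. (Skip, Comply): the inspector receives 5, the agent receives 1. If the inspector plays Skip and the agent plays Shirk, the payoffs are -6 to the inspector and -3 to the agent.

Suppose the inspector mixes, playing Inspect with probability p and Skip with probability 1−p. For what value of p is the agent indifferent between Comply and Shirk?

p = 2/3

The inspector's mix must leave the agent indifferent between Comply and Shirk.
  the agent's payoff from Comply: p·(-6) + (1−p)·1 = -7p + 1
  the agent's payoff from Shirk: p·(-4) + (1−p)·(-3) = -p - 3
  -7p + 1 = -p - 3  ⇒  -6p = -4  ⇒  p = 2/3.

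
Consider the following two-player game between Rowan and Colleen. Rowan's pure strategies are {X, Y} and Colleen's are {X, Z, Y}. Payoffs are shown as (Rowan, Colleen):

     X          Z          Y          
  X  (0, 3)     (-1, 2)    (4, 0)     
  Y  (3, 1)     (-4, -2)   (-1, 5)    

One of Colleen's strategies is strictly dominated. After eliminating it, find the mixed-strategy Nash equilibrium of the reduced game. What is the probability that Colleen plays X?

Colleen's strategy Z is strictly dominated by X: 3 > 2 and 1 > -2. Eliminate Z.
For Rowan to be willing to mix, Rowan must be indifferent between X and Y, which pins down Colleen's mix.
  Rowan's expected payoff from X: q·0 + (1−q)·4 = -4q + 4
  Rowan's expected payoff from Y: q·3 + (1−q)·(-1) = 4q - 1
  -4q + 4 = 4q - 1  ⇒  -8q = -5  ⇒  q = 5/8.

q = 5/8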